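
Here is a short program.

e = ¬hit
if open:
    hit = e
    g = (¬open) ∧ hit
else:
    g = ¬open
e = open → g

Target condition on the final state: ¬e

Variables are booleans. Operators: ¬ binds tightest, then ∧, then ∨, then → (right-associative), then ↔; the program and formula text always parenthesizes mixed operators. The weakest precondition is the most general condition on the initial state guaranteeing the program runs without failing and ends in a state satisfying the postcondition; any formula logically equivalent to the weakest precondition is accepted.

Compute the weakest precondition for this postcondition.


Working backward. After the program, ¬e must hold.
Before e := open → g: ¬(open → g)
Then branch requires ¬(open → ((¬open) ∧ e)); else branch requires ¬(open → (¬open)).
Before the if: (open → (¬(open → ((¬open) ∧ e)))) ∧ ((¬open) → (¬(open → (¬open))))
Before e := ¬hit: (open → (¬(open → ((¬open) ∧ (¬hit))))) ∧ ((¬open) → (¬(open → (¬open))))
Answer: WP = (open → (¬(open → ((¬open) ∧ (¬hit))))) ∧ ((¬open) → (¬(open → (¬open))))


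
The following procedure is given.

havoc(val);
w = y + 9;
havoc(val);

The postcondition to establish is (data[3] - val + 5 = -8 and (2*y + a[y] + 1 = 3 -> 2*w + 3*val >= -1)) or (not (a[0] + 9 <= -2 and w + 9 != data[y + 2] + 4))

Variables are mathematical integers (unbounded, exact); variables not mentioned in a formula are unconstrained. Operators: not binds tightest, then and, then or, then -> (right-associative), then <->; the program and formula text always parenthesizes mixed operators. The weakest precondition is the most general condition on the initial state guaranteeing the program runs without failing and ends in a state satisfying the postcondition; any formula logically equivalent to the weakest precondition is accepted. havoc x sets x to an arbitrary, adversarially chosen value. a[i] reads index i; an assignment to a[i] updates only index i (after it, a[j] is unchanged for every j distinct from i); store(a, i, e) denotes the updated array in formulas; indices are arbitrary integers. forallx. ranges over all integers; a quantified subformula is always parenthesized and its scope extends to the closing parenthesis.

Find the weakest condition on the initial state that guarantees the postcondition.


Working backward. After the program, the postcondition (data[3] - val + 5 = -8 and (2*y + a[y] + 1 = 3 -> 2*w + 3*val >= -1)) or (not (a[0] + 9 <= -2 and w + 9 != data[y + 2] + 4)) must hold; in canonical form it is (data[3] = val - 13 and (a[y] + 2*y = 2 -> 3*val + 2*w >= -1)) or (not (a[0] <= -11 and w != data[y + 2] - 5)).
Before havoc val: forall val_1. ((data[3] = val_1 - 13 and (a[y] + 2*y = 2 -> 3*val_1 + 2*w >= -1)) or (not (a[0] <= -11 and w != data[y + 2] - 5)))
Before w := y + 9: forall val_1. ((data[3] = val_1 - 13 and (a[y] + 2*y = 2 -> 3*val_1 + 2*y >= -19)) or (not (a[0] <= -11 and y != data[y + 2] - 14)))
Before havoc val: forall val_1. ((data[3] = val_1 - 13 and (a[y] + 2*y = 2 -> 3*val_1 + 2*y >= -19)) or (not (a[0] <= -11 and y != data[y + 2] - 14)))
Answer: WP = forall val_1. ((data[3] = val_1 - 13 and (a[y] + 2*y = 2 -> 3*val_1 + 2*y >= -19)) or (not (a[0] <= -11 and y != data[y + 2] - 14)))


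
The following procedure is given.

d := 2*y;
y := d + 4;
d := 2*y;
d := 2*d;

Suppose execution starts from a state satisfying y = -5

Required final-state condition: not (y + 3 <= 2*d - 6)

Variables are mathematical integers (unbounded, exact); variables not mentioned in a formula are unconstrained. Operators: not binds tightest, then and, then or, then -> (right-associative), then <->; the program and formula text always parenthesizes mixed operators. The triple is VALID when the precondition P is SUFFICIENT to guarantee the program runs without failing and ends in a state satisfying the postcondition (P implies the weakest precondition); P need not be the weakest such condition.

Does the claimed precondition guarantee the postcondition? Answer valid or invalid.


Working backward. After the program, the postcondition not (y + 3 <= 2*d - 6) must hold; in canonical form it is not (y <= 2*d - 9).
Before d := 2*d: not (y <= 4*d - 9)
Before d := 2*y: not (7*y >= 9)
Before y := d + 4: not (7*d >= -19)
Before d := 2*y: not (14*y >= -19)
The weakest precondition is not (14*y >= -19).
Check whether y = -5 implies it.
Every state satisfying the precondition satisfies the weakest precondition: the implication holds.
Answer: valid


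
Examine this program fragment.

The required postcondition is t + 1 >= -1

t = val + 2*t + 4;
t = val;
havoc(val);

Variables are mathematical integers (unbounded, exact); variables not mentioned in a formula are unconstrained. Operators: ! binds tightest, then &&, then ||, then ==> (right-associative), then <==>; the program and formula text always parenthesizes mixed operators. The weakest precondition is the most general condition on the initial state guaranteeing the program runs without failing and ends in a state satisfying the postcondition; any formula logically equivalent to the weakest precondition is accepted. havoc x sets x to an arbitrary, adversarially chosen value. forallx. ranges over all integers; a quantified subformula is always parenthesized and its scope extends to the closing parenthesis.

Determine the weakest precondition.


Working backward. After the program, the postcondition t + 1 >= -1 must hold; in canonical form it is t >= -2.
Before havoc val: t >= -2
Before t := val: val >= -2
Before t := val + 2*t + 4: val >= -2
Answer: WP = val >= -2


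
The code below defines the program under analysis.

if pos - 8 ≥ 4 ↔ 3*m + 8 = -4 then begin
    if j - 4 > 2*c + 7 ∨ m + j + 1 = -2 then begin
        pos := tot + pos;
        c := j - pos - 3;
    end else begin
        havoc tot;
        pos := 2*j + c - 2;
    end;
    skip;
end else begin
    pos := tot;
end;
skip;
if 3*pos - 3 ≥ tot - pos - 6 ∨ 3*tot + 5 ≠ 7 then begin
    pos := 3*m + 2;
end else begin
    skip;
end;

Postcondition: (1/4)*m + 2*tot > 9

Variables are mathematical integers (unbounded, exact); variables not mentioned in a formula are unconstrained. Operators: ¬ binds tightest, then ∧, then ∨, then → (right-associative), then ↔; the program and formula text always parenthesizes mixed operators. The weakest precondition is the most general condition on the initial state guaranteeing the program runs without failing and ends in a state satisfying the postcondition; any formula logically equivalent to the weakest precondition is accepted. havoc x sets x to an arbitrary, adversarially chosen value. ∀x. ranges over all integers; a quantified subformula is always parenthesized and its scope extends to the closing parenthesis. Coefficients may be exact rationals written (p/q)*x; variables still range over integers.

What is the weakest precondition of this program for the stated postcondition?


Working backward. After the program, (1/4)*m + 2*tot > 9 must hold.
Then branch requires (1/4)*m + 2*tot > 9; else branch requires (1/4)*m + 2*tot > 9.
Before the if: ((4*pos ≥ tot - 3 ∨ 3*tot ≠ 2) → (1/4)*m + 2*tot > 9) ∧ ((¬(4*pos ≥ tot - 3 ∨ 3*tot ≠ 2)) → (1/4)*m + 2*tot > 9)
Before skip: ((4*pos ≥ tot - 3 ∨ 3*tot ≠ 2) → (1/4)*m + 2*tot > 9) ∧ ((¬(4*pos ≥ tot - 3 ∨ 3*tot ≠ 2)) → (1/4)*m + 2*tot > 9)
Then branch requires ((j > 2*c + 11 ∨ j + m = -3) → (((4*pos + 3*tot ≥ -3 ∨ 3*tot ≠ 2) → (1/4)*m + 2*tot > 9) ∧ ((¬(4*pos + 3*tot ≥ -3 ∨ 3*tot ≠ 2)) → (1/4)*m + 2*tot > 9))) ∧ ((¬(j > 2*c + 11 ∨ j + m = -3)) → (∀tot_1. (((4*c + 8*j ≥ tot_1 + 5 ∨ 3*tot_1 ≠ 2) → (1/4)*m + 2*tot_1 > 9) ∧ ((¬(4*c + 8*j ≥ tot_1 + 5 ∨ 3*tot_1 ≠ 2)) → (1/4)*m + 2*tot_1 > 9)))); else branch requires ((3*tot ≥ -3 ∨ 3*tot ≠ 2) → (1/4)*m + 2*tot > 9) ∧ ((¬(3*tot ≥ -3 ∨ 3*tot ≠ 2)) → (1/4)*m + 2*tot > 9).
Before the if: ((pos ≥ 12 ↔ 3*m = -12) → (((j > 2*c + 11 ∨ j + m = -3) → (((4*pos + 3*tot ≥ -3 ∨ 3*tot ≠ 2) → (1/4)*m + 2*tot > 9) ∧ ((¬(4*pos + 3*tot ≥ -3 ∨ 3*tot ≠ 2)) → (1/4)*m + 2*tot > 9))) ∧ ((¬(j > 2*c + 11 ∨ j + m = -3)) → (∀tot_1. (((4*c + 8*j ≥ tot_1 + 5 ∨ 3*tot_1 ≠ 2) → (1/4)*m + 2*tot_1 > 9) ∧ ((¬(4*c + 8*j ≥ tot_1 + 5 ∨ 3*tot_1 ≠ 2)) → (1/4)*m + 2*tot_1 > 9)))))) ∧ ((¬(pos ≥ 12 ↔ 3*m = -12)) → (((3*tot ≥ -3 ∨ 3*tot ≠ 2) → (1/4)*m + 2*tot > 9) ∧ ((¬(3*tot ≥ -3 ∨ 3*tot ≠ 2)) → (1/4)*m + 2*tot > 9)))
Answer: WP = ((pos ≥ 12 ↔ 3*m = -12) → (((j > 2*c + 11 ∨ j + m = -3) → (((4*pos + 3*tot ≥ -3 ∨ 3*tot ≠ 2) → (1/4)*m + 2*tot > 9) ∧ ((¬(4*pos + 3*tot ≥ -3 ∨ 3*tot ≠ 2)) → (1/4)*m + 2*tot > 9))) ∧ ((¬(j > 2*c + 11 ∨ j + m = -3)) → (∀tot_1. (((4*c + 8*j ≥ tot_1 + 5 ∨ 3*tot_1 ≠ 2) → (1/4)*m + 2*tot_1 > 9) ∧ ((¬(4*c + 8*j ≥ tot_1 + 5 ∨ 3*tot_1 ≠ 2)) → (1/4)*m + 2*tot_1 > 9)))))) ∧ ((¬(pos ≥ 12 ↔ 3*m = -12)) → (((3*tot ≥ -3 ∨ 3*tot ≠ 2) → (1/4)*m + 2*tot > 9) ∧ ((¬(3*tot ≥ -3 ∨ 3*tot ≠ 2)) → (1/4)*m + 2*tot > 9)))


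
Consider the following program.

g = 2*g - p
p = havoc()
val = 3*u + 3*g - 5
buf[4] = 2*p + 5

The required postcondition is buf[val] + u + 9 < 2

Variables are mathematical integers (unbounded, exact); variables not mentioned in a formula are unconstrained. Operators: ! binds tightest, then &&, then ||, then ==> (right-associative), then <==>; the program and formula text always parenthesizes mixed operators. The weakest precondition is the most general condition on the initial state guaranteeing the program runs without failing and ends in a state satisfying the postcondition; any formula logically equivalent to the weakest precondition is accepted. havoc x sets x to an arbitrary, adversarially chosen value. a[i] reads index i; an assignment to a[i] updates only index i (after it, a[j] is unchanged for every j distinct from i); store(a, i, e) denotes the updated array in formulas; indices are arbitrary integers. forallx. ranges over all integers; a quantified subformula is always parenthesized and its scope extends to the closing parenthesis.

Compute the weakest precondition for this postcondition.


Working backward. After the program, the postcondition buf[val] + u + 9 < 2 must hold; in canonical form it is buf[val] + u < -7.
Before buf[4] := 2*p + 5: store(buf, 4, 2*p + 5)[val] + u < -7
Before val := 3*u + 3*g - 5: store(buf, 4, 2*p + 5)[3*g + 3*u - 5] + u < -7
Before havoc p: forall p_1. store(buf, 4, 2*p_1 + 5)[3*g + 3*u - 5] + u < -7
Before g := 2*g - p: forall p_1. store(buf, 4, 2*p_1 + 5)[6*g - 3*p + 3*u - 5] + u < -7
Answer: WP = forall p_1. store(buf, 4, 2*p_1 + 5)[6*g - 3*p + 3*u - 5] + u < -7


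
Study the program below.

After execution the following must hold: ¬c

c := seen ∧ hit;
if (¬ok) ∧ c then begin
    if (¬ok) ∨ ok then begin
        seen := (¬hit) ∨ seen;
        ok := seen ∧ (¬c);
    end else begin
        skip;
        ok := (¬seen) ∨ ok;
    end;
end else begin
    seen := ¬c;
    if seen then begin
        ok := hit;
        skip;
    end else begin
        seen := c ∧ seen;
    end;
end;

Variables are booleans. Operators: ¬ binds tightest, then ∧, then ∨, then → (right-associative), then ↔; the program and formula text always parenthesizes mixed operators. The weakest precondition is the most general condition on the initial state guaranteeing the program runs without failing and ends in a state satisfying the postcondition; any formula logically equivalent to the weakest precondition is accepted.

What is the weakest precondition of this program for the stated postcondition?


Working backward. After the program, ¬c must hold.
Then branch requires ¬c; else branch requires c → (¬c).
Before the if: (((¬ok) ∧ c) → (¬c)) ∧ ((¬((¬ok) ∧ c)) → (c → (¬c)))
Before c := seen ∧ hit: (((¬ok) ∧ seen ∧ hit) → (¬(seen ∧ hit))) ∧ ((¬((¬ok) ∧ seen ∧ hit)) → ((seen ∧ hit) → (¬(seen ∧ hit))))
Answer: WP = (((¬ok) ∧ seen ∧ hit) → (¬(seen ∧ hit))) ∧ ((¬((¬ok) ∧ seen ∧ hit)) → ((seen ∧ hit) → (¬(seen ∧ hit))))


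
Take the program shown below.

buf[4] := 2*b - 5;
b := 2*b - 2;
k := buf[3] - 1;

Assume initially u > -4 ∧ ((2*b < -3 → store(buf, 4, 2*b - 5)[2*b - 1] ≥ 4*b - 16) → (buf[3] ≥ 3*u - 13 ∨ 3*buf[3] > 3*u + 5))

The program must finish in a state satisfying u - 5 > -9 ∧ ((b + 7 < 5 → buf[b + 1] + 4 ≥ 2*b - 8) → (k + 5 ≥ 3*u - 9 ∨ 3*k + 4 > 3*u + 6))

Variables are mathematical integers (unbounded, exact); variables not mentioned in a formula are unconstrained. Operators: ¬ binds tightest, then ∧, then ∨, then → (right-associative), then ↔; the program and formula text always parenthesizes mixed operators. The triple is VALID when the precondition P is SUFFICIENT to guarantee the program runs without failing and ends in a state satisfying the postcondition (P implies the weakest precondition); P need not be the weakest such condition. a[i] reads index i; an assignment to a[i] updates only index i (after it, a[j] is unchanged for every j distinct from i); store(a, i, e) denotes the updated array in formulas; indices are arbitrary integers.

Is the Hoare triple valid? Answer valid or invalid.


Working backward. After the program, the postcondition u - 5 > -9 ∧ ((b + 7 < 5 → buf[b + 1] + 4 ≥ 2*b - 8) → (k + 5 ≥ 3*u - 9 ∨ 3*k + 4 > 3*u + 6)) must hold; in canonical form it is u > -4 ∧ ((b < -2 → buf[b + 1] ≥ 2*b - 12) → (k ≥ 3*u - 14 ∨ 3*k > 3*u + 2)).
Before k := buf[3] - 1: u > -4 ∧ ((b < -2 → buf[b + 1] ≥ 2*b - 12) → (buf[3] ≥ 3*u - 13 ∨ 3*buf[3] > 3*u + 5))
Before b := 2*b - 2: u > -4 ∧ ((2*b < 0 → buf[2*b - 1] ≥ 4*b - 16) → (buf[3] ≥ 3*u - 13 ∨ 3*buf[3] > 3*u + 5))
Before buf[4] := 2*b - 5: u > -4 ∧ ((2*b < 0 → store(buf, 4, 2*b - 5)[2*b - 1] ≥ 4*b - 16) → (buf[3] ≥ 3*u - 13 ∨ 3*buf[3] > 3*u + 5))
The weakest precondition is u > -4 ∧ ((2*b < 0 → store(buf, 4, 2*b - 5)[2*b - 1] ≥ 4*b - 16) → (buf[3] ≥ 3*u - 13 ∨ 3*buf[3] > 3*u + 5)).
Check whether u > -4 ∧ ((2*b < -3 → store(buf, 4, 2*b - 5)[2*b - 1] ≥ 4*b - 16) → (buf[3] ≥ 3*u - 13 ∨ 3*buf[3] > 3*u + 5)) implies it.
Every state satisfying the precondition satisfies the weakest precondition: the implication holds.
Answer: valid


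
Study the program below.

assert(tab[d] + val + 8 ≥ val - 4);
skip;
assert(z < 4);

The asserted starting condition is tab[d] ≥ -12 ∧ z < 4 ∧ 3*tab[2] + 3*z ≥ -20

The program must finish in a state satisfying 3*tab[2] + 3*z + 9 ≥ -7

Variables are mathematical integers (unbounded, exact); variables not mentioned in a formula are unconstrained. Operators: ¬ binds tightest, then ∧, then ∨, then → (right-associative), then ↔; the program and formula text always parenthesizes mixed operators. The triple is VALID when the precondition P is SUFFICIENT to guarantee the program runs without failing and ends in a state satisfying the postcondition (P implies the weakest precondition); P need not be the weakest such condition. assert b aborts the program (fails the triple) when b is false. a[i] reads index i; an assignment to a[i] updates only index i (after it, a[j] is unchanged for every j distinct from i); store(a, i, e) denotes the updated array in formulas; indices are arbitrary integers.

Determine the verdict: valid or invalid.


Working backward. After the program, the postcondition 3*tab[2] + 3*z + 9 ≥ -7 must hold; in canonical form it is 3*tab[2] + 3*z ≥ -16.
Before assert z < 4: z < 4 ∧ 3*tab[2] + 3*z ≥ -16
Before skip: z < 4 ∧ 3*tab[2] + 3*z ≥ -16
Before assert tab[d] + val + 8 ≥ val - 4: tab[d] ≥ -12 ∧ z < 4 ∧ 3*tab[2] + 3*z ≥ -16
The weakest precondition is tab[d] ≥ -12 ∧ z < 4 ∧ 3*tab[2] + 3*z ≥ -16.
Check whether tab[d] ≥ -12 ∧ z < 4 ∧ 3*tab[2] + 3*z ≥ -20 implies it.
Countermodel: at the initial state d = 3, tab = {[2] = 15215, [3] = 0, elsewhere 0}, z = -15221, the precondition holds but the weakest precondition fails.
Answer: invalid


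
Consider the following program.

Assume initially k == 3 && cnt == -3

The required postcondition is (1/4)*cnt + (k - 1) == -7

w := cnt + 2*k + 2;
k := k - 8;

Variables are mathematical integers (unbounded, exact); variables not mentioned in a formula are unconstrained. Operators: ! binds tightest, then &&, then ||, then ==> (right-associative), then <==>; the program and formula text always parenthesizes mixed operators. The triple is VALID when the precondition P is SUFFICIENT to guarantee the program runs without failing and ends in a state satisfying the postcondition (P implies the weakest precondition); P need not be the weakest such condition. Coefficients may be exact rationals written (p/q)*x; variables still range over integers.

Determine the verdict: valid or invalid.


Working backward. After the program, the postcondition (1/4)*cnt + (k - 1) == -7 must hold; in canonical form it is (1/4)*cnt + k == -6.
Before k := k - 8: (1/4)*cnt + k == 2
Before w := cnt + 2*k + 2: (1/4)*cnt + k == 2
The weakest precondition is (1/4)*cnt + k == 2.
Check whether k == 3 && cnt == -3 implies it.
Countermodel: at the initial state cnt = -3, k = 3, the precondition holds but the weakest precondition fails.
Answer: invalid


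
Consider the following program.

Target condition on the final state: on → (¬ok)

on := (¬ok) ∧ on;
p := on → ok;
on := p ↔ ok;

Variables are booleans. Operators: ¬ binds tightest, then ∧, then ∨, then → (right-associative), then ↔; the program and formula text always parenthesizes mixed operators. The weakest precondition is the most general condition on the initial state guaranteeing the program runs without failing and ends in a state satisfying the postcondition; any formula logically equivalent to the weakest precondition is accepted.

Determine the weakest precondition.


Working backward. After the program, on → (¬ok) must hold.
Before on := p ↔ ok: (p ↔ ok) → (¬ok)
Before p := on → ok: ((on → ok) ↔ ok) → (¬ok)
Before on := (¬ok) ∧ on: ((((¬ok) ∧ on) → ok) ↔ ok) → (¬ok)
Answer: WP = ((((¬ok) ∧ on) → ok) ↔ ok) → (¬ok)


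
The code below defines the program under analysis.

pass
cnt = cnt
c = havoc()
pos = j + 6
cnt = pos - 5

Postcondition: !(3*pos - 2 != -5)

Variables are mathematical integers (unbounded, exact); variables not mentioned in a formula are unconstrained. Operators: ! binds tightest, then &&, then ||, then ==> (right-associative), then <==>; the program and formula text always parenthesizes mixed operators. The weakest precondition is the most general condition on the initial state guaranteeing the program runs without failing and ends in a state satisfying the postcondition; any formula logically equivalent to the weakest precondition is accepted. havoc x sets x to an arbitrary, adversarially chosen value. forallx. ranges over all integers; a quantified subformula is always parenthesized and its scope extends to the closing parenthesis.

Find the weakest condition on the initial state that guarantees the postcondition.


Working backward. After the program, the postcondition !(3*pos - 2 != -5) must hold; in canonical form it is !(3*pos != -3).
Before cnt := pos - 5: !(3*pos != -3)
Before pos := j + 6: !(3*j != -21)
Before havoc c: !(3*j != -21)
Before cnt := cnt: !(3*j != -21)
Before skip: !(3*j != -21)
Answer: WP = !(3*j != -21)


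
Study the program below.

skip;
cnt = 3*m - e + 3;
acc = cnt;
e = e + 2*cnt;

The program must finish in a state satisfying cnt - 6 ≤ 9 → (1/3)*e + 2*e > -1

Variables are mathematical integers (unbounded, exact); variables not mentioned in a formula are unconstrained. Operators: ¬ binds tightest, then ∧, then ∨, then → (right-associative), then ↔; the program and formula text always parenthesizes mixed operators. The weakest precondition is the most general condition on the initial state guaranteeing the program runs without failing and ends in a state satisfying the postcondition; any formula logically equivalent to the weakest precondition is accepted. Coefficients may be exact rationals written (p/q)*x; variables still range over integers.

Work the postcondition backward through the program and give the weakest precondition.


Working backward. After the program, the postcondition cnt - 6 ≤ 9 → (1/3)*e + 2*e > -1 must hold; in canonical form it is cnt ≤ 15 → (7/3)*e > -1.
Before e := e + 2*cnt: cnt ≤ 15 → (14/3)*cnt + (7/3)*e > -1
Before acc := cnt: cnt ≤ 15 → (14/3)*cnt + (7/3)*e > -1
Before cnt := 3*m - e + 3: 3*m ≤ e + 12 → 14*m > (7/3)*e - 15
Before skip: 3*m ≤ e + 12 → 14*m > (7/3)*e - 15
Answer: WP = 3*m ≤ e + 12 → 14*m > (7/3)*e - 15


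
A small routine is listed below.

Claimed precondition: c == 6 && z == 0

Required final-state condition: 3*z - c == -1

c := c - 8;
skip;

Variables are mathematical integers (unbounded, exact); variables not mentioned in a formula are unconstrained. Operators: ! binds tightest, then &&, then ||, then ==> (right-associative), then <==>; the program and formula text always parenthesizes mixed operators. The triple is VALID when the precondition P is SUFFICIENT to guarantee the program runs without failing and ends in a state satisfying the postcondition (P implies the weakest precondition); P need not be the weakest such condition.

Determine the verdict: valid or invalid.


Working backward. After the program, the postcondition 3*z - c == -1 must hold; in canonical form it is 3*z == c - 1.
Before skip: 3*z == c - 1
Before c := c - 8: 3*z == c - 9
The weakest precondition is 3*z == c - 9.
Check whether c == 6 && z == 0 implies it.
Countermodel: at the initial state c = 6, z = 0, the precondition holds but the weakest precondition fails.
Answer: invalid


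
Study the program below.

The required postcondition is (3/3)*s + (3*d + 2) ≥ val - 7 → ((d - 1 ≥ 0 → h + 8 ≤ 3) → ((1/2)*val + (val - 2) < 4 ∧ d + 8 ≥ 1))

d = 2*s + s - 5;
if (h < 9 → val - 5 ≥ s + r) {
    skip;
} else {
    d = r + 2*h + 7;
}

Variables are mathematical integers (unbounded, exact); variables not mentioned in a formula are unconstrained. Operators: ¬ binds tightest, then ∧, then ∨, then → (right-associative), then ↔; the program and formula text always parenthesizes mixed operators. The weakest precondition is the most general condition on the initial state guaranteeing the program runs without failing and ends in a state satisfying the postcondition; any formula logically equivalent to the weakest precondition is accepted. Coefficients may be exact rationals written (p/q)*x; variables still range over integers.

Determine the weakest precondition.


Working backward. After the program, the postcondition (3/3)*s + (3*d + 2) ≥ val - 7 → ((d - 1 ≥ 0 → h + 8 ≤ 3) → ((1/2)*val + (val - 2) < 4 ∧ d + 8 ≥ 1)) must hold; in canonical form it is 3*d + s ≥ val - 9 → ((d ≥ 1 → h ≤ -5) → ((3/2)*val < 6 ∧ d ≥ -7)).
Then branch requires 3*d + s ≥ val - 9 → ((d ≥ 1 → h ≤ -5) → ((3/2)*val < 6 ∧ d ≥ -7)); else branch requires 6*h + 3*r + s ≥ val - 30 → ((2*h + r ≥ -6 → h ≤ -5) → ((3/2)*val < 6 ∧ 2*h + r ≥ -14)).
Before the if: ((h < 9 → val ≥ r + s + 5) → (3*d + s ≥ val - 9 → ((d ≥ 1 → h ≤ -5) → ((3/2)*val < 6 ∧ d ≥ -7)))) ∧ ((¬(h < 9 → val ≥ r + s + 5)) → (6*h + 3*r + s ≥ val - 30 → ((2*h + r ≥ -6 → h ≤ -5) → ((3/2)*val < 6 ∧ 2*h + r ≥ -14))))
Before d := 2*s + s - 5: ((h < 9 → val ≥ r + s + 5) → (10*s ≥ val + 6 → ((3*s ≥ 6 → h ≤ -5) → ((3/2)*val < 6 ∧ 3*s ≥ -2)))) ∧ ((¬(h < 9 → val ≥ r + s + 5)) → (6*h + 3*r + s ≥ val - 30 → ((2*h + r ≥ -6 → h ≤ -5) → ((3/2)*val < 6 ∧ 2*h + r ≥ -14))))
Answer: WP = ((h < 9 → val ≥ r + s + 5) → (10*s ≥ val + 6 → ((3*s ≥ 6 → h ≤ -5) → ((3/2)*val < 6 ∧ 3*s ≥ -2)))) ∧ ((¬(h < 9 → val ≥ r + s + 5)) → (6*h + 3*r + s ≥ val - 30 → ((2*h + r ≥ -6 → h ≤ -5) → ((3/2)*val < 6 ∧ 2*h + r ≥ -14))))


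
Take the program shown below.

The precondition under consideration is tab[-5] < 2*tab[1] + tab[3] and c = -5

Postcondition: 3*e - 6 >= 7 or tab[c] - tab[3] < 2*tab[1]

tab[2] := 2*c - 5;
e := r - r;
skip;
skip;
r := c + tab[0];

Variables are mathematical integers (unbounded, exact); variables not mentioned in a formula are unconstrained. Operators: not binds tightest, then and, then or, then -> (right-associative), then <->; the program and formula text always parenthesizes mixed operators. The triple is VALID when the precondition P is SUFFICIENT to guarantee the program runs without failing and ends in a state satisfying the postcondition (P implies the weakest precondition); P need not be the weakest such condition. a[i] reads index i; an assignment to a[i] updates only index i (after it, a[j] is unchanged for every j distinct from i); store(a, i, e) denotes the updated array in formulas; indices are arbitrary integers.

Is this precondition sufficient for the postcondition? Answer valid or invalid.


Working backward. After the program, the postcondition 3*e - 6 >= 7 or tab[c] - tab[3] < 2*tab[1] must hold; in canonical form it is 3*e >= 13 or tab[c] < 2*tab[1] + tab[3].
Before r := c + tab[0]: 3*e >= 13 or tab[c] < 2*tab[1] + tab[3]
Before skip: 3*e >= 13 or tab[c] < 2*tab[1] + tab[3]
Before skip: 3*e >= 13 or tab[c] < 2*tab[1] + tab[3]
Before e := r - r: tab[c] < 2*tab[1] + tab[3]
Before tab[2] := 2*c - 5: store(tab, 2, 2*c - 5)[c] < 2*tab[1] + tab[3]
The weakest precondition is store(tab, 2, 2*c - 5)[c] < 2*tab[1] + tab[3].
Check whether tab[-5] < 2*tab[1] + tab[3] and c = -5 implies it.
Every state satisfying the precondition satisfies the weakest precondition: the implication holds.
Answer: valid


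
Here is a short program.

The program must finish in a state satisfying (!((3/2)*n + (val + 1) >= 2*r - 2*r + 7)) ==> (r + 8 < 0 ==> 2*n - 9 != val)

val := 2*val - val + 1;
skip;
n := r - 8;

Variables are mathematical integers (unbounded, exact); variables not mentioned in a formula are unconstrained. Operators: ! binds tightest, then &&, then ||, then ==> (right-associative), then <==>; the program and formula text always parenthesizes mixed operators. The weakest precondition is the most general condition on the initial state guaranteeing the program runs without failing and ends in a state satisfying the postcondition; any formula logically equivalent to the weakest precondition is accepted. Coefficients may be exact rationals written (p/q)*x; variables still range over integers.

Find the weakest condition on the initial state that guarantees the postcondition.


Working backward. After the program, the postcondition (!((3/2)*n + (val + 1) >= 2*r - 2*r + 7)) ==> (r + 8 < 0 ==> 2*n - 9 != val) must hold; in canonical form it is (!((3/2)*n + val >= 6)) ==> (r < -8 ==> 2*n != val + 9).
Before n := r - 8: (!((3/2)*r + val >= 18)) ==> (r < -8 ==> 2*r != val + 25)
Before skip: (!((3/2)*r + val >= 18)) ==> (r < -8 ==> 2*r != val + 25)
Before val := 2*val - val + 1: (!((3/2)*r + val >= 17)) ==> (r < -8 ==> 2*r != val + 26)
Answer: WP = (!((3/2)*r + val >= 17)) ==> (r < -8 ==> 2*r != val + 26)


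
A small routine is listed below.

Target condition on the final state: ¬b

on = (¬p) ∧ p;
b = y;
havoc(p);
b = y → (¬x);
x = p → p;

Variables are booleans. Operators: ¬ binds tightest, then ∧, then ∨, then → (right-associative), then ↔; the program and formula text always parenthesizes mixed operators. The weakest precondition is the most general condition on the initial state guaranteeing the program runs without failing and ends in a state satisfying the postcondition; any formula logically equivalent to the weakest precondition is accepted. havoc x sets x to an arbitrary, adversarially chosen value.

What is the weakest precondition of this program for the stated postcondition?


Working backward. After the program, ¬b must hold.
Before x := p → p: ¬b
Before b := y → (¬x): ¬(y → (¬x))
Before havoc p: ¬(y → (¬x))
Before b := y: ¬(y → (¬x))
Before on := (¬p) ∧ p: ¬(y → (¬x))
Answer: WP = ¬(y → (¬x))


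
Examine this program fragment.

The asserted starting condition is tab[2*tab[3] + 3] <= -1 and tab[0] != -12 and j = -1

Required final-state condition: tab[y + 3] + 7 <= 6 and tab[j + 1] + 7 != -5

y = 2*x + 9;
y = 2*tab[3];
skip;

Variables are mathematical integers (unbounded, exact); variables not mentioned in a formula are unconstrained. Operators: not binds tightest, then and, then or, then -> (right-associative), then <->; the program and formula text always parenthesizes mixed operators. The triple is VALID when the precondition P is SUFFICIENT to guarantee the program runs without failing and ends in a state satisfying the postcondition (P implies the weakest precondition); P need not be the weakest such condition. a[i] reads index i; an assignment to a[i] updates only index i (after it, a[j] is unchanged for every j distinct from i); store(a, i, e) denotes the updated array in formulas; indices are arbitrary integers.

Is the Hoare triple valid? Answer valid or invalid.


Working backward. After the program, the postcondition tab[y + 3] + 7 <= 6 and tab[j + 1] + 7 != -5 must hold; in canonical form it is tab[y + 3] <= -1 and tab[j + 1] != -12.
Before skip: tab[y + 3] <= -1 and tab[j + 1] != -12
Before y := 2*tab[3]: tab[2*tab[3] + 3] <= -1 and tab[j + 1] != -12
Before y := 2*x + 9: tab[2*tab[3] + 3] <= -1 and tab[j + 1] != -12
The weakest precondition is tab[2*tab[3] + 3] <= -1 and tab[j + 1] != -12.
Check whether tab[2*tab[3] + 3] <= -1 and tab[0] != -12 and j = -1 implies it.
Every state satisfying the precondition satisfies the weakest precondition: the implication holds.
Answer: valid


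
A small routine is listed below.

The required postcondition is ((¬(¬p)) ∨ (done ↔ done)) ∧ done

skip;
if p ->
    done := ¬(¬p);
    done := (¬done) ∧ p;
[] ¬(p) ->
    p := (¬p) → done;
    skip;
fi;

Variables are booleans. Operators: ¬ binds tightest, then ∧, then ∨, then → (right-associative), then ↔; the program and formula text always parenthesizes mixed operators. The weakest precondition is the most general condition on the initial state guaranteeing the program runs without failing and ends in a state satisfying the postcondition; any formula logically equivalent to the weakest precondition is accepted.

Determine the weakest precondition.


Working backward. After the program, the postcondition ((¬(¬p)) ∨ (done ↔ done)) ∧ done must hold; in canonical form it is done.
Then branch requires false; else branch requires done.
Before the if: (¬p) ∧ ((¬p) → done)
Before skip: (¬p) ∧ ((¬p) → done)
Answer: WP = (¬p) ∧ ((¬p) → done)


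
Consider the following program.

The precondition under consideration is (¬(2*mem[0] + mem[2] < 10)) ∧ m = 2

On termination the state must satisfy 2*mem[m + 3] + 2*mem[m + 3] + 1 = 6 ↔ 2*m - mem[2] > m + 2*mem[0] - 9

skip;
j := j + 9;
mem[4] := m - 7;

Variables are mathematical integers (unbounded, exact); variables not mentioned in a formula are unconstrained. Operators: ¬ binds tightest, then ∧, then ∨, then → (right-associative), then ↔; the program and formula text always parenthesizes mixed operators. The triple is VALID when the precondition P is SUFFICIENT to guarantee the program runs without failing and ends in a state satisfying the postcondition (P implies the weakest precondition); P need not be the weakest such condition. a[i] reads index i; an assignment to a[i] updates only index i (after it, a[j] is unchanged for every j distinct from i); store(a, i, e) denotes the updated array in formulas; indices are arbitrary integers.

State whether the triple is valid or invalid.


Working backward. After the program, the postcondition 2*mem[m + 3] + 2*mem[m + 3] + 1 = 6 ↔ 2*m - mem[2] > m + 2*mem[0] - 9 must hold; in canonical form it is 4*mem[m + 3] = 5 ↔ m > 2*mem[0] + mem[2] - 9.
Before mem[4] := m - 7: 4*store(mem, 4, m - 7)[m + 3] = 5 ↔ m > 2*mem[0] + mem[2] - 9
Before j := j + 9: 4*store(mem, 4, m - 7)[m + 3] = 5 ↔ m > 2*mem[0] + mem[2] - 9
Before skip: 4*store(mem, 4, m - 7)[m + 3] = 5 ↔ m > 2*mem[0] + mem[2] - 9
The weakest precondition is 4*store(mem, 4, m - 7)[m + 3] = 5 ↔ m > 2*mem[0] + mem[2] - 9.
Check whether (¬(2*mem[0] + mem[2] < 10)) ∧ m = 2 implies it.
Countermodel: at the initial state m = 2, mem = {[0] = -15210, [2] = 30430, [4] = -15210, [5] = -15210, elsewhere -15210}, the precondition holds but the weakest precondition fails.
Answer: invalid


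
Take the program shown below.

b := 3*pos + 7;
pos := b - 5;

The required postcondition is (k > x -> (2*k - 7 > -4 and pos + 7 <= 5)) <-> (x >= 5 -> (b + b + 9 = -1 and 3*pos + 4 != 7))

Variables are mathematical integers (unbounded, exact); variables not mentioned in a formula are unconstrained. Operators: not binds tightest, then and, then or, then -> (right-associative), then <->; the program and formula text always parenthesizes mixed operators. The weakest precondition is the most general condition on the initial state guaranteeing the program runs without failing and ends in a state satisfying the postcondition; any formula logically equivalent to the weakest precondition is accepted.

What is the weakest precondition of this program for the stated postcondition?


Working backward. After the program, the postcondition (k > x -> (2*k - 7 > -4 and pos + 7 <= 5)) <-> (x >= 5 -> (b + b + 9 = -1 and 3*pos + 4 != 7)) must hold; in canonical form it is (k > x -> (2*k > 3 and pos <= -2)) <-> (x >= 5 -> (2*b = -10 and 3*pos != 3)).
Before pos := b - 5: (k > x -> (2*k > 3 and b <= 3)) <-> (x >= 5 -> (2*b = -10 and 3*b != 18))
Before b := 3*pos + 7: (k > x -> (2*k > 3 and 3*pos <= -4)) <-> (x >= 5 -> (6*pos = -24 and 9*pos != -3))
Answer: WP = (k > x -> (2*k > 3 and 3*pos <= -4)) <-> (x >= 5 -> (6*pos = -24 and 9*pos != -3))


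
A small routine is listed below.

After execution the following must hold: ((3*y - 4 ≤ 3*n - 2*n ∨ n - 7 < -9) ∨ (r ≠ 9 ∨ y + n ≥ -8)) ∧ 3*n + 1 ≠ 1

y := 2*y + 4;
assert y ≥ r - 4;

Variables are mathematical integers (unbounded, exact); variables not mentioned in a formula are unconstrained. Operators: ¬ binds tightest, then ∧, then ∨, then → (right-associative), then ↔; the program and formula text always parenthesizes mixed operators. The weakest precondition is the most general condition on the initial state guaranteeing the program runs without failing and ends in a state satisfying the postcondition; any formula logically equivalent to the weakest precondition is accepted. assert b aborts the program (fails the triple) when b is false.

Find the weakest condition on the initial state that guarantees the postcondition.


Working backward. After the program, the postcondition ((3*y - 4 ≤ 3*n - 2*n ∨ n - 7 < -9) ∨ (r ≠ 9 ∨ y + n ≥ -8)) ∧ 3*n + 1 ≠ 1 must hold; in canonical form it is (3*y ≤ n + 4 ∨ n < -2 ∨ r ≠ 9 ∨ n + y ≥ -8) ∧ 3*n ≠ 0.
Before assert y ≥ r - 4: y ≥ r - 4 ∧ (3*y ≤ n + 4 ∨ n < -2 ∨ r ≠ 9 ∨ n + y ≥ -8) ∧ 3*n ≠ 0
Before y := 2*y + 4: 2*y ≥ r - 8 ∧ (6*y ≤ n - 8 ∨ n < -2 ∨ r ≠ 9 ∨ n + 2*y ≥ -12) ∧ 3*n ≠ 0
Answer: WP = 2*y ≥ r - 8 ∧ (6*y ≤ n - 8 ∨ n < -2 ∨ r ≠ 9 ∨ n + 2*y ≥ -12) ∧ 3*n ≠ 0


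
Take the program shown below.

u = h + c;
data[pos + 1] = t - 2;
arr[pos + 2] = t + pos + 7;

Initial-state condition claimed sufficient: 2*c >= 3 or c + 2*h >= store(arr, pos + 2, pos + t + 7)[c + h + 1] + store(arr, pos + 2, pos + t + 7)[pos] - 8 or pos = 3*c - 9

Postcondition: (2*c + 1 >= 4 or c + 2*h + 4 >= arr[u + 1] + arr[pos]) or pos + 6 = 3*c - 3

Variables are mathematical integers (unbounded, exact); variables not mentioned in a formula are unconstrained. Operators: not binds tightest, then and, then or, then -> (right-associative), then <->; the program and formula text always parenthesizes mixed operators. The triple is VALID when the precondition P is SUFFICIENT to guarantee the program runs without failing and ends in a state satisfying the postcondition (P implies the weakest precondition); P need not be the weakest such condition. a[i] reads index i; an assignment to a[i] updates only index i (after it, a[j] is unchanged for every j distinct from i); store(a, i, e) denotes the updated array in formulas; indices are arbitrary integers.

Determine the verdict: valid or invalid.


Working backward. After the program, the postcondition (2*c + 1 >= 4 or c + 2*h + 4 >= arr[u + 1] + arr[pos]) or pos + 6 = 3*c - 3 must hold; in canonical form it is 2*c >= 3 or c + 2*h >= arr[u + 1] + arr[pos] - 4 or pos = 3*c - 9.
Before arr[pos + 2] := t + pos + 7: 2*c >= 3 or c + 2*h >= store(arr, pos + 2, pos + t + 7)[u + 1] + store(arr, pos + 2, pos + t + 7)[pos] - 4 or pos = 3*c - 9
Before data[pos + 1] := t - 2: 2*c >= 3 or c + 2*h >= store(arr, pos + 2, pos + t + 7)[u + 1] + store(arr, pos + 2, pos + t + 7)[pos] - 4 or pos = 3*c - 9
Before u := h + c: 2*c >= 3 or c + 2*h >= store(arr, pos + 2, pos + t + 7)[c + h + 1] + store(arr, pos + 2, pos + t + 7)[pos] - 4 or pos = 3*c - 9
The weakest precondition is 2*c >= 3 or c + 2*h >= store(arr, pos + 2, pos + t + 7)[c + h + 1] + store(arr, pos + 2, pos + t + 7)[pos] - 4 or pos = 3*c - 9.
Check whether 2*c >= 3 or c + 2*h >= store(arr, pos + 2, pos + t + 7)[c + h + 1] + store(arr, pos + 2, pos + t + 7)[pos] - 8 or pos = 3*c - 9 implies it.
Countermodel: at the initial state arr = {[-10] = 0, [-9] = -15, [-8] = 3, elsewhere 3}, c = 0, h = -10, pos = -10, t = 7, the precondition holds but the weakest precondition fails.
Answer: invalid


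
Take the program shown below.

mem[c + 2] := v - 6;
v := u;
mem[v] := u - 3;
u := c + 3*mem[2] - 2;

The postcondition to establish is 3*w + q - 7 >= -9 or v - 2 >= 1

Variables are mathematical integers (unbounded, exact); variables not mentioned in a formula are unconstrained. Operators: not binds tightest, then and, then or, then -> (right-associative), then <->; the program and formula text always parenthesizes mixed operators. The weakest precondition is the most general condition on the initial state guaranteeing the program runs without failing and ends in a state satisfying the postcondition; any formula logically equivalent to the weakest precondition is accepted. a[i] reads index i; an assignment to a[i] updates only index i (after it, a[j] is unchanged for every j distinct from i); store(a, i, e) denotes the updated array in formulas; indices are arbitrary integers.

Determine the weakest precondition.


Working backward. After the program, the postcondition 3*w + q - 7 >= -9 or v - 2 >= 1 must hold; in canonical form it is q + 3*w >= -2 or v >= 3.
Before u := c + 3*mem[2] - 2: q + 3*w >= -2 or v >= 3
Before mem[v] := u - 3: q + 3*w >= -2 or v >= 3
Before v := u: q + 3*w >= -2 or u >= 3
Before mem[c + 2] := v - 6: q + 3*w >= -2 or u >= 3
Answer: WP = q + 3*w >= -2 or u >= 3


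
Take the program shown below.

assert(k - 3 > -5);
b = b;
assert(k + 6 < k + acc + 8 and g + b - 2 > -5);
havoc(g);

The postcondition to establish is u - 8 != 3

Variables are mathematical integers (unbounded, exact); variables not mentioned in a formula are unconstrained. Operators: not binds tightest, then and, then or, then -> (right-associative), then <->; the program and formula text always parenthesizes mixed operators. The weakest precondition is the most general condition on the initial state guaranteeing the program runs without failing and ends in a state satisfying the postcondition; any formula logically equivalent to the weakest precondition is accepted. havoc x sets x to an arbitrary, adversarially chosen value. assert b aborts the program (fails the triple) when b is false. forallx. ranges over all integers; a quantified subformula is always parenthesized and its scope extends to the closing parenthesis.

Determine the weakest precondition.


Working backward. After the program, the postcondition u - 8 != 3 must hold; in canonical form it is u != 11.
Before havoc g: u != 11
Before assert k + 6 < k + acc + 8 and g + b - 2 > -5: acc > -2 and b + g > -3 and u != 11
Before b := b: acc > -2 and b + g > -3 and u != 11
Before assert k - 3 > -5: k > -2 and acc > -2 and b + g > -3 and u != 11
Answer: WP = k > -2 and acc > -2 and b + g > -3 and u != 11
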